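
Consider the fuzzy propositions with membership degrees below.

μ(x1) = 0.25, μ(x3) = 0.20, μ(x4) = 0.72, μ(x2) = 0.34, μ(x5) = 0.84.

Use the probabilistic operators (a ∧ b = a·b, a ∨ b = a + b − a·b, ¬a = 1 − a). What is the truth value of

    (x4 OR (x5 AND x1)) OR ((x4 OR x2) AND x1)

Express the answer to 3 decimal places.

x5 AND x1 = a·b on (0.8400, 0.2500) = 0.2100
x4 OR (x5 AND x1) = a + b − a·b on (0.7200, 0.2100) = 0.7788
x4 OR x2 = a + b − a·b on (0.7200, 0.3400) = 0.8152
(x4 OR x2) AND x1 = a·b on (0.8152, 0.2500) = 0.2038
(x4 OR (x5 AND x1)) OR ((x4 OR x2) AND x1) = a + b − a·b on (0.7788, 0.2038) = 0.8239

0.824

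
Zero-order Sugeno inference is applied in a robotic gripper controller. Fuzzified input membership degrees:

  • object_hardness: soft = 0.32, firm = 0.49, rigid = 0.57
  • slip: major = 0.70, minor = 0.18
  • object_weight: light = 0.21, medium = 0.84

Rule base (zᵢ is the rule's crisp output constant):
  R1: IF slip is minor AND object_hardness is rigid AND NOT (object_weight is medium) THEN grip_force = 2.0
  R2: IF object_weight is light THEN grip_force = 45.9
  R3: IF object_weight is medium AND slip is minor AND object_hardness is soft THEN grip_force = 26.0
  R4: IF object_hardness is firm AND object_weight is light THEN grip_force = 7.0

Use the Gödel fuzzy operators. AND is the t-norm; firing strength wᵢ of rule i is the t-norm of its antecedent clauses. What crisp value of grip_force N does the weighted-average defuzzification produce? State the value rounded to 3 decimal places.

21.196

R1 (z=2.0): minor=0.18, rigid=0.57, ¬medium=1−0.84=0.16; AND[min(a, b)] → w = 0.16
R2 (z=45.9): light=0.21 → w = 0.21
R3 (z=26.0): medium=0.84, minor=0.18, soft=0.32; AND[min(a, b)] → w = 0.18
R4 (z=7.0): firm=0.49, light=0.21; AND[min(a, b)] → w = 0.21
Weighted average = (0.16·2.0 + 0.21·45.9 + 0.18·26.0 + 0.21·7.0) / (0.16 + 0.21 + 0.18 + 0.21)
  = 16.1090 / 0.7600 = 21.196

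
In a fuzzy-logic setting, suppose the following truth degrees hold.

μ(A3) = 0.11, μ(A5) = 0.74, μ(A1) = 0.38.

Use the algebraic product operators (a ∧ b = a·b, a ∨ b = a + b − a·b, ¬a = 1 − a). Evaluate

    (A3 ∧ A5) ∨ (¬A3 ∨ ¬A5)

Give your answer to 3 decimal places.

0.925

A3 ∧ A5 = a·b on (0.1100, 0.7400) = 0.0814
¬A3 = 1 − 0.1100 = 0.8900
¬A5 = 1 − 0.7400 = 0.2600
¬A3 ∨ ¬A5 = a + b − a·b on (0.8900, 0.2600) = 0.9186
(A3 ∧ A5) ∨ (¬A3 ∨ ¬A5) = a + b − a·b on (0.0814, 0.9186) = 0.9252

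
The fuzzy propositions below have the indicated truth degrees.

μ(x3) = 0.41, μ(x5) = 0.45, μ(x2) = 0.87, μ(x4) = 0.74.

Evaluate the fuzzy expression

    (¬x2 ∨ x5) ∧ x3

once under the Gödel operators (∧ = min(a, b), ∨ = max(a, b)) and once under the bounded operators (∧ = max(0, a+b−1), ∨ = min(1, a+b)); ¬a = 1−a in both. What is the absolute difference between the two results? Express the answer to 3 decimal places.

0.410

Under Gödel:
  ¬x2 = 1 − 0.87 = 0.13
  ¬x2 ∨ x5 = max(a, b) on (0.13, 0.45) = 0.45
  (¬x2 ∨ x5) ∧ x3 = min(a, b) on (0.45, 0.41) = 0.41
  → value = 0.4100
Under bounded:
  ¬x2 = 1 − 0.87 = 0.13
  ¬x2 ∨ x5 = min(1, a+b) on (0.13, 0.45) = 0.58
  (¬x2 ∨ x5) ∧ x3 = max(0, a+b−1) on (0.58, 0.41) = 0.00
  → value = 0.0000
|0.4100 − 0.0000| = 0.410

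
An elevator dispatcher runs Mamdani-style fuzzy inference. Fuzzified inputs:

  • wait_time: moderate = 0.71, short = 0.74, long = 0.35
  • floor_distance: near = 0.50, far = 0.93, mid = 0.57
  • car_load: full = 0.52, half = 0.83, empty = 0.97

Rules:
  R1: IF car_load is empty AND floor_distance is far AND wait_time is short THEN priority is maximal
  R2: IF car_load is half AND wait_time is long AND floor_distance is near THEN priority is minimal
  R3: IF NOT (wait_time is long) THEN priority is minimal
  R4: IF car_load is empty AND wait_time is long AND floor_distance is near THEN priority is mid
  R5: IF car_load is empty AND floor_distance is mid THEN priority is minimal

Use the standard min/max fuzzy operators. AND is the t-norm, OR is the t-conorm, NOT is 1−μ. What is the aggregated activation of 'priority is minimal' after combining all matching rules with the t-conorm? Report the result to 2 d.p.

R1: empty=0.97, far=0.93, short=0.74; AND[min(a, b)] → w = 0.74
R2: half=0.83, long=0.35, near=0.50; AND[min(a, b)] → w = 0.35
R3: ¬long=1−0.35=0.65 → w = 0.65
R4: empty=0.97, long=0.35, near=0.50; AND[min(a, b)] → w = 0.35
R5: empty=0.97, mid=0.57; AND[min(a, b)] → w = 0.57
Rules with consequent 'minimal': {R2, R3, R5} → strengths 0.35, 0.65, 0.57
Aggregate via t-conorm [max(a, b)]: 0.65

0.65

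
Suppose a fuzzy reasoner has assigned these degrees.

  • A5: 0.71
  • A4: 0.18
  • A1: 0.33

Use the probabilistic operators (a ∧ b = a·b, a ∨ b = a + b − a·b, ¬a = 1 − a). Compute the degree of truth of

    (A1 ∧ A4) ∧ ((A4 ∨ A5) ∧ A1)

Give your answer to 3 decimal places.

0.015

A1 ∧ A4 = a·b on (0.3300, 0.1800) = 0.0594
A4 ∨ A5 = a + b − a·b on (0.1800, 0.7100) = 0.7622
(A4 ∨ A5) ∧ A1 = a·b on (0.7622, 0.3300) = 0.2515
(A1 ∧ A4) ∧ ((A4 ∨ A5) ∧ A1) = a·b on (0.0594, 0.2515) = 0.0149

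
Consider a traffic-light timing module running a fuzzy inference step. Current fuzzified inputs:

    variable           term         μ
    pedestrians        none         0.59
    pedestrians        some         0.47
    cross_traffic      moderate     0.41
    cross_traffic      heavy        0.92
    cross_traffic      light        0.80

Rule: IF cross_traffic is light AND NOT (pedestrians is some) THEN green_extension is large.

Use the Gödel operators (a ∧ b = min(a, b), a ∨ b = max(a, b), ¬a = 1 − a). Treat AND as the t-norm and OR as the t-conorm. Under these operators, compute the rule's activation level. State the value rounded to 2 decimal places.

0.53

firing strength: light=0.80, ¬some=1−0.47=0.53; AND[min(a, b)] → w = 0.53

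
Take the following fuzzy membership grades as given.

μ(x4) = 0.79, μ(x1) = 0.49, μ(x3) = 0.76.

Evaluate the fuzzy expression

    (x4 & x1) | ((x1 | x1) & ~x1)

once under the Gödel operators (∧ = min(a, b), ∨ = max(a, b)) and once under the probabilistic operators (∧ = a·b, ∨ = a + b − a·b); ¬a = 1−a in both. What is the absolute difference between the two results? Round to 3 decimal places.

Under Gödel:
  x4 & x1 = min(a, b) on (0.79, 0.49) = 0.49
  x1 | x1 = max(a, b) on (0.49, 0.49) = 0.49
  ~x1 = 1 − 0.49 = 0.51
  (x1 | x1) & ~x1 = min(a, b) on (0.49, 0.51) = 0.49
  (x4 & x1) | ((x1 | x1) & ~x1) = max(a, b) on (0.49, 0.49) = 0.49
  → value = 0.4900
Under probabilistic:
  x4 & x1 = a·b on (0.7900, 0.4900) = 0.3871
  x1 | x1 = a + b − a·b on (0.4900, 0.4900) = 0.7399
  ~x1 = 1 − 0.4900 = 0.5100
  (x1 | x1) & ~x1 = a·b on (0.7399, 0.5100) = 0.3773
  (x4 & x1) | ((x1 | x1) & ~x1) = a + b − a·b on (0.3871, 0.3773) = 0.6184
  → value = 0.6184
|0.4900 − 0.6184| = 0.128

0.128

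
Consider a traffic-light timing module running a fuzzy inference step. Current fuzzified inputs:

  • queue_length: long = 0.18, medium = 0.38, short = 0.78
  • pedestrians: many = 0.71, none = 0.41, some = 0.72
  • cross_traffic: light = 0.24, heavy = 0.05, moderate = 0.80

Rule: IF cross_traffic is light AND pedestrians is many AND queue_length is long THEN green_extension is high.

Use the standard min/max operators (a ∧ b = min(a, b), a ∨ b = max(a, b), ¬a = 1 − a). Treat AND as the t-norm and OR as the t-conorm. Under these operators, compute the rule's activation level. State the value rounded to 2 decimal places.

firing strength: light=0.24, many=0.71, long=0.18; AND[min(a, b)] → w = 0.18

0.18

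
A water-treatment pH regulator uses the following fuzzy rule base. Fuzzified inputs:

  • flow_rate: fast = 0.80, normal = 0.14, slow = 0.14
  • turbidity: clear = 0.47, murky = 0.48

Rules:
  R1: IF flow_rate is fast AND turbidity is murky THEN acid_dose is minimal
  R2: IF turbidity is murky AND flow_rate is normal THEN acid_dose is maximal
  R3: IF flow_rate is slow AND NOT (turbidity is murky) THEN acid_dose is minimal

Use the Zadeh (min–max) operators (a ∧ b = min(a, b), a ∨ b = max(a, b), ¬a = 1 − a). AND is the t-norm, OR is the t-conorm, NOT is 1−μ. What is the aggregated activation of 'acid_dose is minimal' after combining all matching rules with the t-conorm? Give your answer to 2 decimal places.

0.48

R1: fast=0.80, murky=0.48; AND[min(a, b)] → w = 0.48
R2: murky=0.48, normal=0.14; AND[min(a, b)] → w = 0.14
R3: slow=0.14, ¬murky=1−0.48=0.52; AND[min(a, b)] → w = 0.14
Rules with consequent 'minimal': {R1, R3} → strengths 0.48, 0.14
Aggregate via t-conorm [max(a, b)]: 0.48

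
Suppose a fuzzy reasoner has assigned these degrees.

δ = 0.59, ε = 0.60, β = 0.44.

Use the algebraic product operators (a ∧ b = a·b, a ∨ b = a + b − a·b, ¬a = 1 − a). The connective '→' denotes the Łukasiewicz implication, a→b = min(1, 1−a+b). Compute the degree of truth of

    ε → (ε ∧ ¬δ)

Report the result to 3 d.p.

¬δ = 1 − 0.5900 = 0.4100
ε ∧ ¬δ = a·b on (0.6000, 0.4100) = 0.2460
ε → (ε ∧ ¬δ)  [Łukasiewicz: min(1, 1−a+b)] with a=0.6000, b=0.2460 → 0.6460

0.646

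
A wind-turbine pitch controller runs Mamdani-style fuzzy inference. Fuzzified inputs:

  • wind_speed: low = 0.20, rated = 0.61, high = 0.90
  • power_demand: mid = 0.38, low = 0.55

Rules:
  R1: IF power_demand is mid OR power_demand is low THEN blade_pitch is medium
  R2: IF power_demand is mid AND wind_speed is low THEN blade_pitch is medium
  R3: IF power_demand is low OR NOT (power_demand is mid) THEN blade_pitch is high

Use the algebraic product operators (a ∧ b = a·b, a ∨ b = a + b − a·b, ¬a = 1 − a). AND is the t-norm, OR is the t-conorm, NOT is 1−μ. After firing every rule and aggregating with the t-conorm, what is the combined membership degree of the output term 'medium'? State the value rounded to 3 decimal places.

R1: mid=0.38, low=0.55; OR[a + b − a·b] → w = 0.7210
R2: mid=0.38, low=0.20; AND[a·b] → w = 0.0760
R3: low=0.55, ¬mid=1−0.38=0.62; OR[a + b − a·b] → w = 0.8290
Rules with consequent 'medium': {R1, R2} → strengths 0.7210, 0.0760
Aggregate via t-conorm [a + b − a·b]: 0.7422

0.742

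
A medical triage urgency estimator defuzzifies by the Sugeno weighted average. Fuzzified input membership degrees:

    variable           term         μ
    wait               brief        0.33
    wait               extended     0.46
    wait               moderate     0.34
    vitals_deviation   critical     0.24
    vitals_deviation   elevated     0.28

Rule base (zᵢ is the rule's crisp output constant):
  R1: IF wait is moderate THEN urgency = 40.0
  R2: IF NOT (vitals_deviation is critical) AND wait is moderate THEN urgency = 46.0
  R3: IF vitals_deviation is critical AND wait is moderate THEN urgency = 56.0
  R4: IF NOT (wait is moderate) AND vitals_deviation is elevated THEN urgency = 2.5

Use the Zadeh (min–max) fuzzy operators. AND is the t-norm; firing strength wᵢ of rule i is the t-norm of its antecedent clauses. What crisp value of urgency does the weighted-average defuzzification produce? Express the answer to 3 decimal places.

R1 (z=40.0): moderate=0.34 → w = 0.34
R2 (z=46.0): ¬critical=1−0.24=0.76, moderate=0.34; AND[min(a, b)] → w = 0.34
R3 (z=56.0): critical=0.24, moderate=0.34; AND[min(a, b)] → w = 0.24
R4 (z=2.5): ¬moderate=1−0.34=0.66, elevated=0.28; AND[min(a, b)] → w = 0.28
Weighted average = (0.34·40.0 + 0.34·46.0 + 0.24·56.0 + 0.28·2.5) / (0.34 + 0.34 + 0.24 + 0.28)
  = 43.3800 / 1.2000 = 36.150

36.150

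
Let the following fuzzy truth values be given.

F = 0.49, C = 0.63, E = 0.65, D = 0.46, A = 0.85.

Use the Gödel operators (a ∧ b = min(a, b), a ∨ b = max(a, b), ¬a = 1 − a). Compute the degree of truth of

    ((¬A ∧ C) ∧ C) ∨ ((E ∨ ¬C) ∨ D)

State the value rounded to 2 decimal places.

¬A = 1 − 0.85 = 0.15
¬A ∧ C = min(a, b) on (0.15, 0.63) = 0.15
(¬A ∧ C) ∧ C = min(a, b) on (0.15, 0.63) = 0.15
¬C = 1 − 0.63 = 0.37
E ∨ ¬C = max(a, b) on (0.65, 0.37) = 0.65
(E ∨ ¬C) ∨ D = max(a, b) on (0.65, 0.46) = 0.65
((¬A ∧ C) ∧ C) ∨ ((E ∨ ¬C) ∨ D) = max(a, b) on (0.15, 0.65) = 0.65

0.65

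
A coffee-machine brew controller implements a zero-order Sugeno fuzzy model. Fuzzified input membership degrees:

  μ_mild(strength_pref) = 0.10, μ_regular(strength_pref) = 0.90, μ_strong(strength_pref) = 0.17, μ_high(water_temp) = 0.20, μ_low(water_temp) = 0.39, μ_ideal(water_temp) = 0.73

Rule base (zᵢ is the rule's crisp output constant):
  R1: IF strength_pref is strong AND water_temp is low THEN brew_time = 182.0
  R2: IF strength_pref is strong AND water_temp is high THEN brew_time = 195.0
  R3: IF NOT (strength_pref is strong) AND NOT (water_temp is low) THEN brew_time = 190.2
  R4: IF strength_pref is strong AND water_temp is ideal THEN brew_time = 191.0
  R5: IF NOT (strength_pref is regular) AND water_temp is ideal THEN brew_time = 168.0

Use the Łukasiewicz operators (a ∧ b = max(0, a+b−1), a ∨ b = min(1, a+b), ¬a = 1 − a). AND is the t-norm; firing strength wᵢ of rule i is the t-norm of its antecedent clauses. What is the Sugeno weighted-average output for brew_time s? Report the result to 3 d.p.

R1 (z=182.0): strong=0.17, low=0.39; AND[max(0, a+b−1)] → w = 0.00
R2 (z=195.0): strong=0.17, high=0.20; AND[max(0, a+b−1)] → w = 0.00
R3 (z=190.2): ¬strong=1−0.17=0.83, ¬low=1−0.39=0.61; AND[max(0, a+b−1)] → w = 0.44
R4 (z=191.0): strong=0.17, ideal=0.73; AND[max(0, a+b−1)] → w = 0.00
R5 (z=168.0): ¬regular=1−0.90=0.10, ideal=0.73; AND[max(0, a+b−1)] → w = 0.00
Weighted average = (0.00·182.0 + 0.00·195.0 + 0.44·190.2 + 0.00·191.0 + 0.00·168.0) / (0.00 + 0.00 + 0.44 + 0.00 + 0.00)
  = 83.6880 / 0.4400 = 190.200

190.200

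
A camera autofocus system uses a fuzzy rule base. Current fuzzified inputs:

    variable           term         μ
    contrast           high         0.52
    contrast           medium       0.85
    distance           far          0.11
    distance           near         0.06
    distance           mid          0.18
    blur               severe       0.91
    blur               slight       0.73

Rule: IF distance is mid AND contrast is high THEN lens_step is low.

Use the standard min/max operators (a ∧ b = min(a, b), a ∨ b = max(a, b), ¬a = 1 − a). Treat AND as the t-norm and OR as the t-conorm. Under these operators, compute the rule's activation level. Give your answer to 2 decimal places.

firing strength: mid=0.18, high=0.52; AND[min(a, b)] → w = 0.18

0.18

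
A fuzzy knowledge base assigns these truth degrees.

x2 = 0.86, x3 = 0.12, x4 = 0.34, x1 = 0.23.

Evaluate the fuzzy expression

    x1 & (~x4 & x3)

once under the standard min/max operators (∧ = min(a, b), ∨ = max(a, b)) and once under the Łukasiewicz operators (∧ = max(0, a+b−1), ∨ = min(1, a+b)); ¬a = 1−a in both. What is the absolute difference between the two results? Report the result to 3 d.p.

Under standard min/max:
  ~x4 = 1 − 0.34 = 0.66
  ~x4 & x3 = min(a, b) on (0.66, 0.12) = 0.12
  x1 & (~x4 & x3) = min(a, b) on (0.23, 0.12) = 0.12
  → value = 0.1200
Under Łukasiewicz:
  ~x4 = 1 − 0.34 = 0.66
  ~x4 & x3 = max(0, a+b−1) on (0.66, 0.12) = 0.00
  x1 & (~x4 & x3) = max(0, a+b−1) on (0.23, 0.00) = 0.00
  → value = 0.0000
|0.1200 − 0.0000| = 0.120

0.120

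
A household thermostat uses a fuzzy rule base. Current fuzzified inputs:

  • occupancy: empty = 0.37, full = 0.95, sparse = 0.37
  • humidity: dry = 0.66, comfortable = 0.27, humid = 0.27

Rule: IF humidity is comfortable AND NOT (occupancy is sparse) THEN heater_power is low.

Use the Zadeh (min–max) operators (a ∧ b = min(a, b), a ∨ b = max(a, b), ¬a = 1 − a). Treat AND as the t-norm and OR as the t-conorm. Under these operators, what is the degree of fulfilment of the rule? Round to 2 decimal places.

0.27

firing strength: comfortable=0.27, ¬sparse=1−0.37=0.63; AND[min(a, b)] → w = 0.27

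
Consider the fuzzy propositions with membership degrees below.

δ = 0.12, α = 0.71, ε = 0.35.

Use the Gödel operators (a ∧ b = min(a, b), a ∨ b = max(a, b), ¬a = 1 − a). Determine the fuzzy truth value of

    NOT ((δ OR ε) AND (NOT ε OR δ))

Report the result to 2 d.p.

δ OR ε = max(a, b) on (0.12, 0.35) = 0.35
NOT ε = 1 − 0.35 = 0.65
NOT ε OR δ = max(a, b) on (0.65, 0.12) = 0.65
(δ OR ε) AND (NOT ε OR δ) = min(a, b) on (0.35, 0.65) = 0.35
NOT ((δ OR ε) AND (NOT ε OR δ)) = 1 − 0.35 = 0.65

0.65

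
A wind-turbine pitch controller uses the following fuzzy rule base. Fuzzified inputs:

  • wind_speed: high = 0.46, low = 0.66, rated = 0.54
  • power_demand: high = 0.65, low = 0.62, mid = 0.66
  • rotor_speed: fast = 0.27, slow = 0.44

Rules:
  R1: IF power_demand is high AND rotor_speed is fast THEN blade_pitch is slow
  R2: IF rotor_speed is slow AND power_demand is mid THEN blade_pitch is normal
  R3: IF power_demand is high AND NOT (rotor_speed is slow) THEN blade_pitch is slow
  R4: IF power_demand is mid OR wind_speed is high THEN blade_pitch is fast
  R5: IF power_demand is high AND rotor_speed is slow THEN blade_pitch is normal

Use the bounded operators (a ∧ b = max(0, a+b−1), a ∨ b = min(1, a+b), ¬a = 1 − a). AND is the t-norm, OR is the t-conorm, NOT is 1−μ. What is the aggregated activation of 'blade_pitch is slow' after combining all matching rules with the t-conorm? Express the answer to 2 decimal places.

R1: high=0.65, fast=0.27; AND[max(0, a+b−1)] → w = 0.00
R2: slow=0.44, mid=0.66; AND[max(0, a+b−1)] → w = 0.10
R3: high=0.65, ¬slow=1−0.44=0.56; AND[max(0, a+b−1)] → w = 0.21
R4: mid=0.66, high=0.46; OR[min(1, a+b)] → w = 1.00
R5: high=0.65, slow=0.44; AND[max(0, a+b−1)] → w = 0.09
Rules with consequent 'slow': {R1, R3} → strengths 0.00, 0.21
Aggregate via t-conorm [min(1, a+b)]: 0.21

0.21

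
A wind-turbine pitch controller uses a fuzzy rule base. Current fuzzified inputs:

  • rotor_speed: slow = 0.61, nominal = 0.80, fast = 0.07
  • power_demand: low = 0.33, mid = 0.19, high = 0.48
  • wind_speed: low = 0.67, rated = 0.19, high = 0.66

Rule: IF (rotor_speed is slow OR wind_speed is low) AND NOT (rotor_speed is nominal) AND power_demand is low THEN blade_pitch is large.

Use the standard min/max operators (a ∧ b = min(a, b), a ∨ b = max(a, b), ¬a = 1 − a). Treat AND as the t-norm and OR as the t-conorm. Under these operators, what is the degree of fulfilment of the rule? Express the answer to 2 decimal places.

firing strength: (slow=0.61 OR low=0.67) = 0.67; AND[min(a, b)] with ¬nominal=1−0.80=0.20, low=0.33 → w = 0.20

0.20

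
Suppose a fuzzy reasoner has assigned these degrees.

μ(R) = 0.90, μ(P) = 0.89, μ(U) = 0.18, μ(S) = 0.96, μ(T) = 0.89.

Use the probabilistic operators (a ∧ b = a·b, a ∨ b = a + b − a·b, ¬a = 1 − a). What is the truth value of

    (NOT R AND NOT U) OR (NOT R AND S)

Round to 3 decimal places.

0.170

NOT R = 1 − 0.9000 = 0.1000
NOT U = 1 − 0.1800 = 0.8200
NOT R AND NOT U = a·b on (0.1000, 0.8200) = 0.0820
NOT R = 1 − 0.9000 = 0.1000
NOT R AND S = a·b on (0.1000, 0.9600) = 0.0960
(NOT R AND NOT U) OR (NOT R AND S) = a + b − a·b on (0.0820, 0.0960) = 0.1701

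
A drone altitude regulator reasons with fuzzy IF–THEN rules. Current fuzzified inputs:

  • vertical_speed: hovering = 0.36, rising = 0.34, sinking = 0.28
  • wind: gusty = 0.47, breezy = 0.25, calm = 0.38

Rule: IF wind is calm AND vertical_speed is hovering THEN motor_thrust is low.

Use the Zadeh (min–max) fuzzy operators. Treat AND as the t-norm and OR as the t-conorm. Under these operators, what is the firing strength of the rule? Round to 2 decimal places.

firing strength: calm=0.38, hovering=0.36; AND[min(a, b)] → w = 0.36

0.36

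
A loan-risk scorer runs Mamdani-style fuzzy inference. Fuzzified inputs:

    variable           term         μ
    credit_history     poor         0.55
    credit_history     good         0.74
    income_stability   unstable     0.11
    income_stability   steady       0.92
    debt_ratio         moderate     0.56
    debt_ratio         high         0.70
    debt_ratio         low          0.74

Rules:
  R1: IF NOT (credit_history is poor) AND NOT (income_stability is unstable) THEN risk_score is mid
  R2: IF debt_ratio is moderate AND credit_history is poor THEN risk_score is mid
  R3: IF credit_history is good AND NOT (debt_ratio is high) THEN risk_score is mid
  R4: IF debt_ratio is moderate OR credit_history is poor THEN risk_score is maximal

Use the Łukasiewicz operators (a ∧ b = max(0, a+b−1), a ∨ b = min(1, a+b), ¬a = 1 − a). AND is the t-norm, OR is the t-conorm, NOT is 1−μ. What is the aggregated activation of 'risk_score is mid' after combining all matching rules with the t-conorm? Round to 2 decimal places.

0.49

R1: ¬poor=1−0.55=0.45, ¬unstable=1−0.11=0.89; AND[max(0, a+b−1)] → w = 0.34
R2: moderate=0.56, poor=0.55; AND[max(0, a+b−1)] → w = 0.11
R3: good=0.74, ¬high=1−0.70=0.30; AND[max(0, a+b−1)] → w = 0.04
R4: moderate=0.56, poor=0.55; OR[min(1, a+b)] → w = 1.00
Rules with consequent 'mid': {R1, R2, R3} → strengths 0.34, 0.11, 0.04
Aggregate via t-conorm [min(1, a+b)]: 0.49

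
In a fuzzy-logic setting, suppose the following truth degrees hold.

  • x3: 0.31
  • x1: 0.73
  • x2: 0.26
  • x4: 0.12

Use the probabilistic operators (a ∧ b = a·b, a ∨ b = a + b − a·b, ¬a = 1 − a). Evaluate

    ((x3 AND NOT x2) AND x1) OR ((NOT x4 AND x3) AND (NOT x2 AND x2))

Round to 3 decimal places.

0.211

NOT x2 = 1 − 0.2600 = 0.7400
x3 AND NOT x2 = a·b on (0.3100, 0.7400) = 0.2294
(x3 AND NOT x2) AND x1 = a·b on (0.2294, 0.7300) = 0.1675
NOT x4 = 1 − 0.1200 = 0.8800
NOT x4 AND x3 = a·b on (0.8800, 0.3100) = 0.2728
NOT x2 = 1 − 0.2600 = 0.7400
NOT x2 AND x2 = a·b on (0.7400, 0.2600) = 0.1924
(NOT x4 AND x3) AND (NOT x2 AND x2) = a·b on (0.2728, 0.1924) = 0.0525
((x3 AND NOT x2) AND x1) OR ((NOT x4 AND x3) AND (NOT x2 AND x2)) = a + b − a·b on (0.1675, 0.0525) = 0.2112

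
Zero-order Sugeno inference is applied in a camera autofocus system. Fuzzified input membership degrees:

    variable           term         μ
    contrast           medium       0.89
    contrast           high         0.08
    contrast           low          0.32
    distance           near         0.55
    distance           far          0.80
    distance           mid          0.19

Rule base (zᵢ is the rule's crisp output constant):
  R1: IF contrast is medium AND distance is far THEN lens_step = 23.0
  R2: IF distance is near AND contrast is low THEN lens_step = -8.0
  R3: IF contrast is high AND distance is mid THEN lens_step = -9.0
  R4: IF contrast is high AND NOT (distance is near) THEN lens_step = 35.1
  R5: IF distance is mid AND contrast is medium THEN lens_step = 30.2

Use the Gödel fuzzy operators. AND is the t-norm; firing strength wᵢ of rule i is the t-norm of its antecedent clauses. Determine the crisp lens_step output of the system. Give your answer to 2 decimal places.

16.10

R1 (z=23.0): medium=0.89, far=0.80; AND[min(a, b)] → w = 0.80
R2 (z=-8.0): near=0.55, low=0.32; AND[min(a, b)] → w = 0.32
R3 (z=-9.0): high=0.08, mid=0.19; AND[min(a, b)] → w = 0.08
R4 (z=35.1): high=0.08, ¬near=1−0.55=0.45; AND[min(a, b)] → w = 0.08
R5 (z=30.2): mid=0.19, medium=0.89; AND[min(a, b)] → w = 0.19
Weighted average = (0.80·23.0 + 0.32·-8.0 + 0.08·-9.0 + 0.08·35.1 + 0.19·30.2) / (0.80 + 0.32 + 0.08 + 0.08 + 0.19)
  = 23.6660 / 1.4700 = 16.10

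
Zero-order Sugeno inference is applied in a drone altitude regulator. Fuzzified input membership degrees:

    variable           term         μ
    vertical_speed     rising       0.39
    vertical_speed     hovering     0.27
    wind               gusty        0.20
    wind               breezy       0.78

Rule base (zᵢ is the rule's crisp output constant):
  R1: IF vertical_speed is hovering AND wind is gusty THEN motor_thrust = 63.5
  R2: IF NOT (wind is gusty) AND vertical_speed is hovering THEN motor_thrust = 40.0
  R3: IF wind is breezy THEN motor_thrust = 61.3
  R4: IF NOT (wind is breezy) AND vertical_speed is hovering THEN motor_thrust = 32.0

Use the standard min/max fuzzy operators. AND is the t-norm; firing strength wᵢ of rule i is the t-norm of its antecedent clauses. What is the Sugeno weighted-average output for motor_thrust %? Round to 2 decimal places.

53.30

R1 (z=63.5): hovering=0.27, gusty=0.20; AND[min(a, b)] → w = 0.20
R2 (z=40.0): ¬gusty=1−0.20=0.80, hovering=0.27; AND[min(a, b)] → w = 0.27
R3 (z=61.3): breezy=0.78 → w = 0.78
R4 (z=32.0): ¬breezy=1−0.78=0.22, hovering=0.27; AND[min(a, b)] → w = 0.22
Weighted average = (0.20·63.5 + 0.27·40.0 + 0.78·61.3 + 0.22·32.0) / (0.20 + 0.27 + 0.78 + 0.22)
  = 78.3540 / 1.4700 = 53.30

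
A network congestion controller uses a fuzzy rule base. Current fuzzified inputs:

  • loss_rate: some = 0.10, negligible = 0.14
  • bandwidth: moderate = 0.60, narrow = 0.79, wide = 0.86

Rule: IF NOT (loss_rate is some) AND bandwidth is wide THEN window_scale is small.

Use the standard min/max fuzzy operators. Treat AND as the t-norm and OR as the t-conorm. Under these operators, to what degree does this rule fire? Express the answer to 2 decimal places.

firing strength: ¬some=1−0.10=0.90, wide=0.86; AND[min(a, b)] → w = 0.86

0.86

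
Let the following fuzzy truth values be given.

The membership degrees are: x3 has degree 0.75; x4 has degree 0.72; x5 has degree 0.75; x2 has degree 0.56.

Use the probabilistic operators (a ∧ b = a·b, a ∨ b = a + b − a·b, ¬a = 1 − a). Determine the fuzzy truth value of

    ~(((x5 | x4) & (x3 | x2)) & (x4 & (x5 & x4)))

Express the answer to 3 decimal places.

0.678

x5 | x4 = a + b − a·b on (0.7500, 0.7200) = 0.9300
x3 | x2 = a + b − a·b on (0.7500, 0.5600) = 0.8900
(x5 | x4) & (x3 | x2) = a·b on (0.9300, 0.8900) = 0.8277
x5 & x4 = a·b on (0.7500, 0.7200) = 0.5400
x4 & (x5 & x4) = a·b on (0.7200, 0.5400) = 0.3888
((x5 | x4) & (x3 | x2)) & (x4 & (x5 & x4)) = a·b on (0.8277, 0.3888) = 0.3218
~(((x5 | x4) & (x3 | x2)) & (x4 & (x5 & x4))) = 1 − 0.3218 = 0.6782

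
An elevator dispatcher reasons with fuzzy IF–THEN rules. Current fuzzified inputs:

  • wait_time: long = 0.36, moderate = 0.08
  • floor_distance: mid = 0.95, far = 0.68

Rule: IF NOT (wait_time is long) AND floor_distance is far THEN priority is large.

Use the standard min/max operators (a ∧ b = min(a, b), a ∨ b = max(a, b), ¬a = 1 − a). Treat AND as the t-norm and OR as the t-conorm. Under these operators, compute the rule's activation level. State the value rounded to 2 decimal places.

0.64

firing strength: ¬long=1−0.36=0.64, far=0.68; AND[min(a, b)] → w = 0.64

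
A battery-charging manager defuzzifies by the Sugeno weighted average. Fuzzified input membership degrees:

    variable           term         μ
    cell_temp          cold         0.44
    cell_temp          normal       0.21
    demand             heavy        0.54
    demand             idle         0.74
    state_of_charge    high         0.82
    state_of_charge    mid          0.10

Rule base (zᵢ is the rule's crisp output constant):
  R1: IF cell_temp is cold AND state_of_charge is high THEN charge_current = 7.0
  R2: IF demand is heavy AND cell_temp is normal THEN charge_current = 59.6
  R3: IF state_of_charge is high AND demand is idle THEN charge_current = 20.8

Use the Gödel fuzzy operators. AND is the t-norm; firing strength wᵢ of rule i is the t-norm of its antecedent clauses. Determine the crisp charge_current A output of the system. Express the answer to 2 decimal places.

22.29

R1 (z=7.0): cold=0.44, high=0.82; AND[min(a, b)] → w = 0.44
R2 (z=59.6): heavy=0.54, normal=0.21; AND[min(a, b)] → w = 0.21
R3 (z=20.8): high=0.82, idle=0.74; AND[min(a, b)] → w = 0.74
Weighted average = (0.44·7.0 + 0.21·59.6 + 0.74·20.8) / (0.44 + 0.21 + 0.74)
  = 30.9880 / 1.3900 = 22.29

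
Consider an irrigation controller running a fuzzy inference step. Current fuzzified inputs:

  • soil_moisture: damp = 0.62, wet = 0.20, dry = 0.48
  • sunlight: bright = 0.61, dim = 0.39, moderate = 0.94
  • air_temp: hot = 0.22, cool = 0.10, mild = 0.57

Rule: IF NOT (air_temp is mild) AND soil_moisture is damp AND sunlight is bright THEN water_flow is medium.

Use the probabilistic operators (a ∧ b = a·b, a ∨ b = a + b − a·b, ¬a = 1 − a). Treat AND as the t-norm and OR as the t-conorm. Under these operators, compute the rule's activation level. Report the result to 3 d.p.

firing strength: ¬mild=1−0.57=0.43, damp=0.62, bright=0.61; AND[a·b] → w = 0.1626

0.163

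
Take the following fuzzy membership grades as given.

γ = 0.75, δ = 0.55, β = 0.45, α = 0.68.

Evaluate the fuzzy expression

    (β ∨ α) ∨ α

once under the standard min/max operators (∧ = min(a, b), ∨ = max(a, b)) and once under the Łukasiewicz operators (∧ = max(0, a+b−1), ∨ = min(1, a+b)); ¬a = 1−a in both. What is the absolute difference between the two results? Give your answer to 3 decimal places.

0.320

Under standard min/max:
  β ∨ α = max(a, b) on (0.45, 0.68) = 0.68
  (β ∨ α) ∨ α = max(a, b) on (0.68, 0.68) = 0.68
  → value = 0.6800
Under Łukasiewicz:
  β ∨ α = min(1, a+b) on (0.45, 0.68) = 1.00
  (β ∨ α) ∨ α = min(1, a+b) on (1.00, 0.68) = 1.00
  → value = 1.0000
|0.6800 − 1.0000| = 0.320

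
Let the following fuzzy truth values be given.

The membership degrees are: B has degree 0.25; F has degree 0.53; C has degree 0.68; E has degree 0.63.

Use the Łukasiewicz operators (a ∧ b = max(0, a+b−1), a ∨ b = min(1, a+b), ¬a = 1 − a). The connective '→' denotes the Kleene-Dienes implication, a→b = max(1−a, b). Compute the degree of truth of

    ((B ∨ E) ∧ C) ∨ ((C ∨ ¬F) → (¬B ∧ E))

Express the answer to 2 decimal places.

0.94

B ∨ E = min(1, a+b) on (0.25, 0.63) = 0.88
(B ∨ E) ∧ C = max(0, a+b−1) on (0.88, 0.68) = 0.56
¬F = 1 − 0.53 = 0.47
C ∨ ¬F = min(1, a+b) on (0.68, 0.47) = 1.00
¬B = 1 − 0.25 = 0.75
¬B ∧ E = max(0, a+b−1) on (0.75, 0.63) = 0.38
(C ∨ ¬F) → (¬B ∧ E)  [Kleene-Dienes: max(1−a, b)] with a=1.00, b=0.38 → 0.38
((B ∨ E) ∧ C) ∨ ((C ∨ ¬F) → (¬B ∧ E)) = min(1, a+b) on (0.56, 0.38) = 0.94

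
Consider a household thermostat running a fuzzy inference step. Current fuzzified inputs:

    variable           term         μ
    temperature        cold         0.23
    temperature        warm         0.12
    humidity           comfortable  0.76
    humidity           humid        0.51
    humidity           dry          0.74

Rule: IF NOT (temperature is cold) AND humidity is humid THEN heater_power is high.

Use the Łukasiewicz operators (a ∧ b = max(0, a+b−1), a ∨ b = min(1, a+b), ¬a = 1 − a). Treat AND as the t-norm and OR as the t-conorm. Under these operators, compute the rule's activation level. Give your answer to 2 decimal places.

0.28

firing strength: ¬cold=1−0.23=0.77, humid=0.51; AND[max(0, a+b−1)] → w = 0.28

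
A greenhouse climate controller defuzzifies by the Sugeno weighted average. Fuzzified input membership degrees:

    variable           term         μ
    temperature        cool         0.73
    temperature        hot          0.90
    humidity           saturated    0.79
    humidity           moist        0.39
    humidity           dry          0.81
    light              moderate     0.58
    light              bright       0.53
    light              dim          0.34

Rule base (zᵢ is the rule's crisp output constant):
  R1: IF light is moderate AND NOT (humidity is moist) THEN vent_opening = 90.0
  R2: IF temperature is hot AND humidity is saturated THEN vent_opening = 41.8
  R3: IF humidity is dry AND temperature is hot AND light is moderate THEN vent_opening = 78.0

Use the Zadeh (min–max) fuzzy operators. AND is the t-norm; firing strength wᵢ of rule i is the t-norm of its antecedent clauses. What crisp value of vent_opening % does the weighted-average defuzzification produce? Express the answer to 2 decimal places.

66.90

R1 (z=90.0): moderate=0.58, ¬moist=1−0.39=0.61; AND[min(a, b)] → w = 0.58
R2 (z=41.8): hot=0.90, saturated=0.79; AND[min(a, b)] → w = 0.79
R3 (z=78.0): dry=0.81, hot=0.90, moderate=0.58; AND[min(a, b)] → w = 0.58
Weighted average = (0.58·90.0 + 0.79·41.8 + 0.58·78.0) / (0.58 + 0.79 + 0.58)
  = 130.4620 / 1.9500 = 66.90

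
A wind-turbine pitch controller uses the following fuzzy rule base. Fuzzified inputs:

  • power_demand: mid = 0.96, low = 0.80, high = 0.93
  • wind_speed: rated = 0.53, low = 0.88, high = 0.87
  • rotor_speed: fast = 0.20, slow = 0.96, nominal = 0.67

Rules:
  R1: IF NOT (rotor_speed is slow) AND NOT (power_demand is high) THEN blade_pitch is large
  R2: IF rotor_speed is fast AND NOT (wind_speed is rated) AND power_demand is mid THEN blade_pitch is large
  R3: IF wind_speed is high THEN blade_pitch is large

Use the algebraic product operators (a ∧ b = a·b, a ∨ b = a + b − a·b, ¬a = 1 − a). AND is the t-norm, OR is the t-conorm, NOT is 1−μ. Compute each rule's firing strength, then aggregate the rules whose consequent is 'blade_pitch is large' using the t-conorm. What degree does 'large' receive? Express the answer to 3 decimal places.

R1: ¬slow=1−0.96=0.04, ¬high=1−0.93=0.07; AND[a·b] → w = 0.0028
R2: fast=0.20, ¬rated=1−0.53=0.47, mid=0.96; AND[a·b] → w = 0.0902
R3: high=0.87 → w = 0.8700
Rules with consequent 'large': {R1, R2, R3} → strengths 0.0028, 0.0902, 0.8700
Aggregate via t-conorm [a + b − a·b]: 0.8821

0.882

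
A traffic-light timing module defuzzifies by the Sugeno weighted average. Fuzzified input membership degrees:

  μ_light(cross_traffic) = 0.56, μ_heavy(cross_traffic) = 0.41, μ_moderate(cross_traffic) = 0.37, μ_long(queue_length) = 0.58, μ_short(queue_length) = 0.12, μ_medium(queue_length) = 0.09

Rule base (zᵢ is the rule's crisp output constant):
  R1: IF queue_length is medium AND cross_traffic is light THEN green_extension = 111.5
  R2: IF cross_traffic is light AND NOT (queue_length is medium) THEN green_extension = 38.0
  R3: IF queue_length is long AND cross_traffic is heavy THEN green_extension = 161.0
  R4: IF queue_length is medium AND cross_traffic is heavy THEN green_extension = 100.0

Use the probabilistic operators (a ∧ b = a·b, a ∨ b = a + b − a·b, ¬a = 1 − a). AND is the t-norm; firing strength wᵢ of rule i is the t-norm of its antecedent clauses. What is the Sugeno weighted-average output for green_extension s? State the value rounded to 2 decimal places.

R1 (z=111.5): medium=0.09, light=0.56; AND[a·b] → w = 0.0504
R2 (z=38.0): light=0.56, ¬medium=1−0.09=0.91; AND[a·b] → w = 0.5096
R3 (z=161.0): long=0.58, heavy=0.41; AND[a·b] → w = 0.2378
R4 (z=100.0): medium=0.09, heavy=0.41; AND[a·b] → w = 0.0369
Weighted average = (0.0504·111.5 + 0.5096·38.0 + 0.2378·161.0 + 0.0369·100.0) / (0.0504 + 0.5096 + 0.2378 + 0.0369)
  = 66.9602 / 0.8347 = 80.22

80.22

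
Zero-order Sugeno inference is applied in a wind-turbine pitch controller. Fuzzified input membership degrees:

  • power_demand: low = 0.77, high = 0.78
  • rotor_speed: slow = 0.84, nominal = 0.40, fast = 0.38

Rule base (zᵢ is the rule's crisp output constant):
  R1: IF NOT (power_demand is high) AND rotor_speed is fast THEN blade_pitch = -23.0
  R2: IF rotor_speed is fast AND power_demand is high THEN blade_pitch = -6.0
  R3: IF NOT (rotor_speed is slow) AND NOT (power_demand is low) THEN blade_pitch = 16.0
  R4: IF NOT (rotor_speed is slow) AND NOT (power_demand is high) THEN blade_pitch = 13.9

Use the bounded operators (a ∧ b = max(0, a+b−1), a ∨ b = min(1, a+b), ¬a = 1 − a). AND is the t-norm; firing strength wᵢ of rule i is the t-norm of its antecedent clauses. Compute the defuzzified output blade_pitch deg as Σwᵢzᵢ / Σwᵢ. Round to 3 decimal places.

-6.000

R1 (z=-23.0): ¬high=1−0.78=0.22, fast=0.38; AND[max(0, a+b−1)] → w = 0.00
R2 (z=-6.0): fast=0.38, high=0.78; AND[max(0, a+b−1)] → w = 0.16
R3 (z=16.0): ¬slow=1−0.84=0.16, ¬low=1−0.77=0.23; AND[max(0, a+b−1)] → w = 0.00
R4 (z=13.9): ¬slow=1−0.84=0.16, ¬high=1−0.78=0.22; AND[max(0, a+b−1)] → w = 0.00
Weighted average = (0.00·-23.0 + 0.16·-6.0 + 0.00·16.0 + 0.00·13.9) / (0.00 + 0.16 + 0.00 + 0.00)
  = -0.9600 / 0.1600 = -6.000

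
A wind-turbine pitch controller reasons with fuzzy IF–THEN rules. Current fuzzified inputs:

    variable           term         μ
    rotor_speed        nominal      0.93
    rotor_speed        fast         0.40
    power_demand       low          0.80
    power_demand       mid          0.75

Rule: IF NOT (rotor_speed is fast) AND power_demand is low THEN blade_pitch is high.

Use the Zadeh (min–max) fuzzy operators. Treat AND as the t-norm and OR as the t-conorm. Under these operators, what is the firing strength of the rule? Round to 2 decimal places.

firing strength: ¬fast=1−0.40=0.60, low=0.80; AND[min(a, b)] → w = 0.60

0.60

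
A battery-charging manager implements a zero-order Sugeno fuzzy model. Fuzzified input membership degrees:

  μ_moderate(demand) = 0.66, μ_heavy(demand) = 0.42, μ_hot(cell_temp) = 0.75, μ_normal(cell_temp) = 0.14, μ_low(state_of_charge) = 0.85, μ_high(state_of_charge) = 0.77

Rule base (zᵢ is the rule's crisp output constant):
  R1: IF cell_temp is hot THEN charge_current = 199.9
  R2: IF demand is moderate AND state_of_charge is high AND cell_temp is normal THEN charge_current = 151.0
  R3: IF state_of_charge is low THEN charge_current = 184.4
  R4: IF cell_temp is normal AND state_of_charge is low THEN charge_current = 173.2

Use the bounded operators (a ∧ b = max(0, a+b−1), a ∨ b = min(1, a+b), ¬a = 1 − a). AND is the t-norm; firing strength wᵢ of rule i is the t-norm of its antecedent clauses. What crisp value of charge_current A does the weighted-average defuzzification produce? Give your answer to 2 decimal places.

R1 (z=199.9): hot=0.75 → w = 0.75
R2 (z=151.0): moderate=0.66, high=0.77, normal=0.14; AND[max(0, a+b−1)] → w = 0.00
R3 (z=184.4): low=0.85 → w = 0.85
R4 (z=173.2): normal=0.14, low=0.85; AND[max(0, a+b−1)] → w = 0.00
Weighted average = (0.75·199.9 + 0.00·151.0 + 0.85·184.4 + 0.00·173.2) / (0.75 + 0.00 + 0.85 + 0.00)
  = 306.6650 / 1.6000 = 191.67

191.67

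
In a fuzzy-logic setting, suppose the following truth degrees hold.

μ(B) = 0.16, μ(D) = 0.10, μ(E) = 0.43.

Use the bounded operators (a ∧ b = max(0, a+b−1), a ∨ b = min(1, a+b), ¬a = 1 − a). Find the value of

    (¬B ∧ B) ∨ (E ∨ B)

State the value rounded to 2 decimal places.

¬B = 1 − 0.16 = 0.84
¬B ∧ B = max(0, a+b−1) on (0.84, 0.16) = 0.00
E ∨ B = min(1, a+b) on (0.43, 0.16) = 0.59
(¬B ∧ B) ∨ (E ∨ B) = min(1, a+b) on (0.00, 0.59) = 0.59

0.59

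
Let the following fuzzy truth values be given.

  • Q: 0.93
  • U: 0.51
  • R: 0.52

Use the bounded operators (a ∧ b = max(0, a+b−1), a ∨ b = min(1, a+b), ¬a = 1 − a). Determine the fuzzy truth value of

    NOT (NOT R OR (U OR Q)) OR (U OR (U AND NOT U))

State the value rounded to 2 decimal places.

0.51

NOT R = 1 − 0.52 = 0.48
U OR Q = min(1, a+b) on (0.51, 0.93) = 1.00
NOT R OR (U OR Q) = min(1, a+b) on (0.48, 1.00) = 1.00
NOT (NOT R OR (U OR Q)) = 1 − 1.00 = 0.00
NOT U = 1 − 0.51 = 0.49
U AND NOT U = max(0, a+b−1) on (0.51, 0.49) = 0.00
U OR (U AND NOT U) = min(1, a+b) on (0.51, 0.00) = 0.51
NOT (NOT R OR (U OR Q)) OR (U OR (U AND NOT U)) = min(1, a+b) on (0.00, 0.51) = 0.51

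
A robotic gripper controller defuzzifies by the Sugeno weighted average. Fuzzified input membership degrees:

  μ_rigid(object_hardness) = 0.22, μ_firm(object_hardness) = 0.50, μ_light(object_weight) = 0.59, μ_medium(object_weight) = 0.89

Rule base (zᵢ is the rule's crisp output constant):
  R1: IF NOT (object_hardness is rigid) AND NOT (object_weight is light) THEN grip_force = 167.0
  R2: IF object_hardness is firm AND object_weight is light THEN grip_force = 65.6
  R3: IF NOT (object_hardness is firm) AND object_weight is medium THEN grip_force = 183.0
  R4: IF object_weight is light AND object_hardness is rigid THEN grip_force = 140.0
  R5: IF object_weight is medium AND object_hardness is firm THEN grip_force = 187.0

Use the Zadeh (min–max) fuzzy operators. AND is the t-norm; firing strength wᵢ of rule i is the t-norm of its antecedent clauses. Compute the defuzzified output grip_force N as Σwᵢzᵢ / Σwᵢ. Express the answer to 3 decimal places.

148.859

R1 (z=167.0): ¬rigid=1−0.22=0.78, ¬light=1−0.59=0.41; AND[min(a, b)] → w = 0.41
R2 (z=65.6): firm=0.50, light=0.59; AND[min(a, b)] → w = 0.50
R3 (z=183.0): ¬firm=1−0.50=0.50, medium=0.89; AND[min(a, b)] → w = 0.50
R4 (z=140.0): light=0.59, rigid=0.22; AND[min(a, b)] → w = 0.22
R5 (z=187.0): medium=0.89, firm=0.50; AND[min(a, b)] → w = 0.50
Weighted average = (0.41·167.0 + 0.50·65.6 + 0.50·183.0 + 0.22·140.0 + 0.50·187.0) / (0.41 + 0.50 + 0.50 + 0.22 + 0.50)
  = 317.0700 / 2.1300 = 148.859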